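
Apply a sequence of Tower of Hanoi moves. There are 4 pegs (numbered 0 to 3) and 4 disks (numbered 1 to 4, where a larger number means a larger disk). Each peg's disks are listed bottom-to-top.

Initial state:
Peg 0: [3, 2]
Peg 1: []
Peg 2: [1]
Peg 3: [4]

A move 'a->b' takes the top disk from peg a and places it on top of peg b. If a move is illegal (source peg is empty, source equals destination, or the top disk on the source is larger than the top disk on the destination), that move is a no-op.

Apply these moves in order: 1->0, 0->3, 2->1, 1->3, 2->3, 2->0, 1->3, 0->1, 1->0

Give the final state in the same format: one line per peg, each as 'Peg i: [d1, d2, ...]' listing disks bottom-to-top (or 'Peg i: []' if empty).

After move 1 (1->0):
Peg 0: [3, 2]
Peg 1: []
Peg 2: [1]
Peg 3: [4]

After move 2 (0->3):
Peg 0: [3]
Peg 1: []
Peg 2: [1]
Peg 3: [4, 2]

After move 3 (2->1):
Peg 0: [3]
Peg 1: [1]
Peg 2: []
Peg 3: [4, 2]

After move 4 (1->3):
Peg 0: [3]
Peg 1: []
Peg 2: []
Peg 3: [4, 2, 1]

After move 5 (2->3):
Peg 0: [3]
Peg 1: []
Peg 2: []
Peg 3: [4, 2, 1]

After move 6 (2->0):
Peg 0: [3]
Peg 1: []
Peg 2: []
Peg 3: [4, 2, 1]

After move 7 (1->3):
Peg 0: [3]
Peg 1: []
Peg 2: []
Peg 3: [4, 2, 1]

After move 8 (0->1):
Peg 0: []
Peg 1: [3]
Peg 2: []
Peg 3: [4, 2, 1]

After move 9 (1->0):
Peg 0: [3]
Peg 1: []
Peg 2: []
Peg 3: [4, 2, 1]

Answer: Peg 0: [3]
Peg 1: []
Peg 2: []
Peg 3: [4, 2, 1]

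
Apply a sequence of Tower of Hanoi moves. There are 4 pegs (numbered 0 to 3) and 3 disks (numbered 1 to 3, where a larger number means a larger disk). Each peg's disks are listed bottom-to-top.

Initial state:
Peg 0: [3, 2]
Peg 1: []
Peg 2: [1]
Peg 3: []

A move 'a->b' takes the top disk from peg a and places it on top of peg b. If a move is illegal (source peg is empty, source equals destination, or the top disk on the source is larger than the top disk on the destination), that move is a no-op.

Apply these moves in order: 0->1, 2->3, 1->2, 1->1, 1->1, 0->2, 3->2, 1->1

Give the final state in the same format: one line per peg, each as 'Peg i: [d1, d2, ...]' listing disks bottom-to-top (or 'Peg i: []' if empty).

Answer: Peg 0: [3]
Peg 1: []
Peg 2: [2, 1]
Peg 3: []

Derivation:
After move 1 (0->1):
Peg 0: [3]
Peg 1: [2]
Peg 2: [1]
Peg 3: []

After move 2 (2->3):
Peg 0: [3]
Peg 1: [2]
Peg 2: []
Peg 3: [1]

After move 3 (1->2):
Peg 0: [3]
Peg 1: []
Peg 2: [2]
Peg 3: [1]

After move 4 (1->1):
Peg 0: [3]
Peg 1: []
Peg 2: [2]
Peg 3: [1]

After move 5 (1->1):
Peg 0: [3]
Peg 1: []
Peg 2: [2]
Peg 3: [1]

After move 6 (0->2):
Peg 0: [3]
Peg 1: []
Peg 2: [2]
Peg 3: [1]

After move 7 (3->2):
Peg 0: [3]
Peg 1: []
Peg 2: [2, 1]
Peg 3: []

After move 8 (1->1):
Peg 0: [3]
Peg 1: []
Peg 2: [2, 1]
Peg 3: []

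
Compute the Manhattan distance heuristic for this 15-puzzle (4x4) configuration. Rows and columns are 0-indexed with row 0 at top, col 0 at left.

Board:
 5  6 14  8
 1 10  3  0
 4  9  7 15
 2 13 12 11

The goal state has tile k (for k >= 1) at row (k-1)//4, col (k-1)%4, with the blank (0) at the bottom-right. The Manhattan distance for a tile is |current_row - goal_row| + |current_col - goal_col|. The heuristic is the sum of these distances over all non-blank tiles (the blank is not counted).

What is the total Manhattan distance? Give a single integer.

Tile 5: at (0,0), goal (1,0), distance |0-1|+|0-0| = 1
Tile 6: at (0,1), goal (1,1), distance |0-1|+|1-1| = 1
Tile 14: at (0,2), goal (3,1), distance |0-3|+|2-1| = 4
Tile 8: at (0,3), goal (1,3), distance |0-1|+|3-3| = 1
Tile 1: at (1,0), goal (0,0), distance |1-0|+|0-0| = 1
Tile 10: at (1,1), goal (2,1), distance |1-2|+|1-1| = 1
Tile 3: at (1,2), goal (0,2), distance |1-0|+|2-2| = 1
Tile 4: at (2,0), goal (0,3), distance |2-0|+|0-3| = 5
Tile 9: at (2,1), goal (2,0), distance |2-2|+|1-0| = 1
Tile 7: at (2,2), goal (1,2), distance |2-1|+|2-2| = 1
Tile 15: at (2,3), goal (3,2), distance |2-3|+|3-2| = 2
Tile 2: at (3,0), goal (0,1), distance |3-0|+|0-1| = 4
Tile 13: at (3,1), goal (3,0), distance |3-3|+|1-0| = 1
Tile 12: at (3,2), goal (2,3), distance |3-2|+|2-3| = 2
Tile 11: at (3,3), goal (2,2), distance |3-2|+|3-2| = 2
Sum: 1 + 1 + 4 + 1 + 1 + 1 + 1 + 5 + 1 + 1 + 2 + 4 + 1 + 2 + 2 = 28

Answer: 28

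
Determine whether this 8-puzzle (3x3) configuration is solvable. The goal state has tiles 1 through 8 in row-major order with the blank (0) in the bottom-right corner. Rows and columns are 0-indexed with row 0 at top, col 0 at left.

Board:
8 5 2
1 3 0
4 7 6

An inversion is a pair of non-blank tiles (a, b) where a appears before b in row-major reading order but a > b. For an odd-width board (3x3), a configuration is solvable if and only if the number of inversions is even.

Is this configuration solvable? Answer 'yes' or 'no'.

Answer: no

Derivation:
Inversions (pairs i<j in row-major order where tile[i] > tile[j] > 0): 13
13 is odd, so the puzzle is not solvable.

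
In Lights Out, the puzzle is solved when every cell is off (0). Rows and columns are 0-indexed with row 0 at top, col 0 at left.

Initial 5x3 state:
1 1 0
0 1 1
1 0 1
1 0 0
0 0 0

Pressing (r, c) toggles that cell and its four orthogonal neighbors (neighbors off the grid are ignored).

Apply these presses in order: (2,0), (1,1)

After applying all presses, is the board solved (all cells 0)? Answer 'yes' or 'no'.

Answer: no

Derivation:
After press 1 at (2,0):
1 1 0
1 1 1
0 1 1
0 0 0
0 0 0

After press 2 at (1,1):
1 0 0
0 0 0
0 0 1
0 0 0
0 0 0

Lights still on: 2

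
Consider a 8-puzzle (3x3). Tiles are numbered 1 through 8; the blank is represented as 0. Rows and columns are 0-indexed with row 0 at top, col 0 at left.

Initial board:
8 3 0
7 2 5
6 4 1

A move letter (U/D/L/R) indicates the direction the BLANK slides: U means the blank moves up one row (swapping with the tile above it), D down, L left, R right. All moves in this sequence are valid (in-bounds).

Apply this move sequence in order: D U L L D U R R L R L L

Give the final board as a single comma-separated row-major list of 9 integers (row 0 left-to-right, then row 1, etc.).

After move 1 (D):
8 3 5
7 2 0
6 4 1

After move 2 (U):
8 3 0
7 2 5
6 4 1

After move 3 (L):
8 0 3
7 2 5
6 4 1

After move 4 (L):
0 8 3
7 2 5
6 4 1

After move 5 (D):
7 8 3
0 2 5
6 4 1

After move 6 (U):
0 8 3
7 2 5
6 4 1

After move 7 (R):
8 0 3
7 2 5
6 4 1

After move 8 (R):
8 3 0
7 2 5
6 4 1

After move 9 (L):
8 0 3
7 2 5
6 4 1

After move 10 (R):
8 3 0
7 2 5
6 4 1

After move 11 (L):
8 0 3
7 2 5
6 4 1

After move 12 (L):
0 8 3
7 2 5
6 4 1

Answer: 0, 8, 3, 7, 2, 5, 6, 4, 1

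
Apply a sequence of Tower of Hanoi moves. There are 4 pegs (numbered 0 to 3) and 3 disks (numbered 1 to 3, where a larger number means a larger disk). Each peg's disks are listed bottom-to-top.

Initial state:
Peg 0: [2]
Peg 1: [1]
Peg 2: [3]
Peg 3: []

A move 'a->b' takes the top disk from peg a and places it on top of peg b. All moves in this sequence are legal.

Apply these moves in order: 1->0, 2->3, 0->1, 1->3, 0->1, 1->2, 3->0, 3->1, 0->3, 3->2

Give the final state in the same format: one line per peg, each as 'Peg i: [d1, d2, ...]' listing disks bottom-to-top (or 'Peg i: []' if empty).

Answer: Peg 0: []
Peg 1: [3]
Peg 2: [2, 1]
Peg 3: []

Derivation:
After move 1 (1->0):
Peg 0: [2, 1]
Peg 1: []
Peg 2: [3]
Peg 3: []

After move 2 (2->3):
Peg 0: [2, 1]
Peg 1: []
Peg 2: []
Peg 3: [3]

After move 3 (0->1):
Peg 0: [2]
Peg 1: [1]
Peg 2: []
Peg 3: [3]

After move 4 (1->3):
Peg 0: [2]
Peg 1: []
Peg 2: []
Peg 3: [3, 1]

After move 5 (0->1):
Peg 0: []
Peg 1: [2]
Peg 2: []
Peg 3: [3, 1]

After move 6 (1->2):
Peg 0: []
Peg 1: []
Peg 2: [2]
Peg 3: [3, 1]

After move 7 (3->0):
Peg 0: [1]
Peg 1: []
Peg 2: [2]
Peg 3: [3]

After move 8 (3->1):
Peg 0: [1]
Peg 1: [3]
Peg 2: [2]
Peg 3: []

After move 9 (0->3):
Peg 0: []
Peg 1: [3]
Peg 2: [2]
Peg 3: [1]

After move 10 (3->2):
Peg 0: []
Peg 1: [3]
Peg 2: [2, 1]
Peg 3: []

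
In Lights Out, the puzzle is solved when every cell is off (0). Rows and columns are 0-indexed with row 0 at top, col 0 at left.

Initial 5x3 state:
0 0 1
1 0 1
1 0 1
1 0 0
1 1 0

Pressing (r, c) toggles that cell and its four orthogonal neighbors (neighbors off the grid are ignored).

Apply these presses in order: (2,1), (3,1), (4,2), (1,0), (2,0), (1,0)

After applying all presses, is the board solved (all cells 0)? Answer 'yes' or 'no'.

Answer: no

Derivation:
After press 1 at (2,1):
0 0 1
1 1 1
0 1 0
1 1 0
1 1 0

After press 2 at (3,1):
0 0 1
1 1 1
0 0 0
0 0 1
1 0 0

After press 3 at (4,2):
0 0 1
1 1 1
0 0 0
0 0 0
1 1 1

After press 4 at (1,0):
1 0 1
0 0 1
1 0 0
0 0 0
1 1 1

After press 5 at (2,0):
1 0 1
1 0 1
0 1 0
1 0 0
1 1 1

After press 6 at (1,0):
0 0 1
0 1 1
1 1 0
1 0 0
1 1 1

Lights still on: 9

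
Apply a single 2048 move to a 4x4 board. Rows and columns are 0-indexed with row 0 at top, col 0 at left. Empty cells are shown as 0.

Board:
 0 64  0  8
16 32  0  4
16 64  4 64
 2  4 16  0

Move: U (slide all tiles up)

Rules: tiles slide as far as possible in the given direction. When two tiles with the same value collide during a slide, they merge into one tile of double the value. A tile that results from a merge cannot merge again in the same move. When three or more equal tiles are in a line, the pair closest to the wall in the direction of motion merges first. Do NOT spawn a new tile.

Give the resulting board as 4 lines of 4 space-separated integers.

Slide up:
col 0: [0, 16, 16, 2] -> [32, 2, 0, 0]
col 1: [64, 32, 64, 4] -> [64, 32, 64, 4]
col 2: [0, 0, 4, 16] -> [4, 16, 0, 0]
col 3: [8, 4, 64, 0] -> [8, 4, 64, 0]

Answer: 32 64  4  8
 2 32 16  4
 0 64  0 64
 0  4  0  0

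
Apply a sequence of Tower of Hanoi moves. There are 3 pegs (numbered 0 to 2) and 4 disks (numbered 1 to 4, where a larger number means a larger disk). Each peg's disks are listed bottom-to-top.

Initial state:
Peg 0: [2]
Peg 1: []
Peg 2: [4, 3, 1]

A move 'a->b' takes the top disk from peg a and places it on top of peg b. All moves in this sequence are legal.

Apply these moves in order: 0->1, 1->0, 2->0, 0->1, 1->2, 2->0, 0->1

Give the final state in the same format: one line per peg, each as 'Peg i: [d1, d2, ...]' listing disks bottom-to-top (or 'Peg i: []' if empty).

Answer: Peg 0: [2]
Peg 1: [1]
Peg 2: [4, 3]

Derivation:
After move 1 (0->1):
Peg 0: []
Peg 1: [2]
Peg 2: [4, 3, 1]

After move 2 (1->0):
Peg 0: [2]
Peg 1: []
Peg 2: [4, 3, 1]

After move 3 (2->0):
Peg 0: [2, 1]
Peg 1: []
Peg 2: [4, 3]

After move 4 (0->1):
Peg 0: [2]
Peg 1: [1]
Peg 2: [4, 3]

After move 5 (1->2):
Peg 0: [2]
Peg 1: []
Peg 2: [4, 3, 1]

After move 6 (2->0):
Peg 0: [2, 1]
Peg 1: []
Peg 2: [4, 3]

After move 7 (0->1):
Peg 0: [2]
Peg 1: [1]
Peg 2: [4, 3]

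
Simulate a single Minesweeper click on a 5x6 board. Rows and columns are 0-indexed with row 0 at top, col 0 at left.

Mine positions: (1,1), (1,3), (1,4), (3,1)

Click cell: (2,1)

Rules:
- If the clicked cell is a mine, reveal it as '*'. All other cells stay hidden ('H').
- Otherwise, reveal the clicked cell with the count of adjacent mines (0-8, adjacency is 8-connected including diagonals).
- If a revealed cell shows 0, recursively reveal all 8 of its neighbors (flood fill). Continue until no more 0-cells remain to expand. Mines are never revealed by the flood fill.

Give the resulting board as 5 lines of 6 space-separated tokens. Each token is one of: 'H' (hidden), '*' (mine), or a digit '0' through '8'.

H H H H H H
H H H H H H
H 2 H H H H
H H H H H H
H H H H H H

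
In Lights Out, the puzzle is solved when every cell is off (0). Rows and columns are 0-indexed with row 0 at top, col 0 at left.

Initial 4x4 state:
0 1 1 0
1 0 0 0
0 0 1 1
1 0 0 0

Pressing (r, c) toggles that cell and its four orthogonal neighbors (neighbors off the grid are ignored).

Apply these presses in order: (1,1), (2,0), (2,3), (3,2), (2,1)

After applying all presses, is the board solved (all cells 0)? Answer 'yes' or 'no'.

Answer: no

Derivation:
After press 1 at (1,1):
0 0 1 0
0 1 1 0
0 1 1 1
1 0 0 0

After press 2 at (2,0):
0 0 1 0
1 1 1 0
1 0 1 1
0 0 0 0

After press 3 at (2,3):
0 0 1 0
1 1 1 1
1 0 0 0
0 0 0 1

After press 4 at (3,2):
0 0 1 0
1 1 1 1
1 0 1 0
0 1 1 0

After press 5 at (2,1):
0 0 1 0
1 0 1 1
0 1 0 0
0 0 1 0

Lights still on: 6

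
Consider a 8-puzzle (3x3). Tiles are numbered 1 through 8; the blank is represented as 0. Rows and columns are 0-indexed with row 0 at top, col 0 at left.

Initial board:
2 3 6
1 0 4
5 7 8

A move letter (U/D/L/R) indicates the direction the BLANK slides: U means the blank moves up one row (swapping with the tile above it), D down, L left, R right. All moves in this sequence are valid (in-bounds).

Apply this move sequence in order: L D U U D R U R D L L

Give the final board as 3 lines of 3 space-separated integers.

After move 1 (L):
2 3 6
0 1 4
5 7 8

After move 2 (D):
2 3 6
5 1 4
0 7 8

After move 3 (U):
2 3 6
0 1 4
5 7 8

After move 4 (U):
0 3 6
2 1 4
5 7 8

After move 5 (D):
2 3 6
0 1 4
5 7 8

After move 6 (R):
2 3 6
1 0 4
5 7 8

After move 7 (U):
2 0 6
1 3 4
5 7 8

After move 8 (R):
2 6 0
1 3 4
5 7 8

After move 9 (D):
2 6 4
1 3 0
5 7 8

After move 10 (L):
2 6 4
1 0 3
5 7 8

After move 11 (L):
2 6 4
0 1 3
5 7 8

Answer: 2 6 4
0 1 3
5 7 8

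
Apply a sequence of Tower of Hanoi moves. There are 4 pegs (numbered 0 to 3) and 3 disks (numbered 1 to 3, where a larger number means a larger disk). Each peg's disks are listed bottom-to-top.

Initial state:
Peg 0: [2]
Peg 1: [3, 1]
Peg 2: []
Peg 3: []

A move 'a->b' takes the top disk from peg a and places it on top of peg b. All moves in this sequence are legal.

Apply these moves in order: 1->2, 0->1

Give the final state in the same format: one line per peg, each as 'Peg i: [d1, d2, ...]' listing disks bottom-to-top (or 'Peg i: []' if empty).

Answer: Peg 0: []
Peg 1: [3, 2]
Peg 2: [1]
Peg 3: []

Derivation:
After move 1 (1->2):
Peg 0: [2]
Peg 1: [3]
Peg 2: [1]
Peg 3: []

After move 2 (0->1):
Peg 0: []
Peg 1: [3, 2]
Peg 2: [1]
Peg 3: []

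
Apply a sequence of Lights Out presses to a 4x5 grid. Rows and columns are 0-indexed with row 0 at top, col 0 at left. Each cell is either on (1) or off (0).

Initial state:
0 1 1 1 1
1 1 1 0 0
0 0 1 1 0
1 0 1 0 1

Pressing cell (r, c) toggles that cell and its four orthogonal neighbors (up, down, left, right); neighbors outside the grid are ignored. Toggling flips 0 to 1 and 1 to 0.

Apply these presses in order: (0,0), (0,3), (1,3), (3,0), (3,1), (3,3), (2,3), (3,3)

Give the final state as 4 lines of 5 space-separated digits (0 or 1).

After press 1 at (0,0):
1 0 1 1 1
0 1 1 0 0
0 0 1 1 0
1 0 1 0 1

After press 2 at (0,3):
1 0 0 0 0
0 1 1 1 0
0 0 1 1 0
1 0 1 0 1

After press 3 at (1,3):
1 0 0 1 0
0 1 0 0 1
0 0 1 0 0
1 0 1 0 1

After press 4 at (3,0):
1 0 0 1 0
0 1 0 0 1
1 0 1 0 0
0 1 1 0 1

After press 5 at (3,1):
1 0 0 1 0
0 1 0 0 1
1 1 1 0 0
1 0 0 0 1

After press 6 at (3,3):
1 0 0 1 0
0 1 0 0 1
1 1 1 1 0
1 0 1 1 0

After press 7 at (2,3):
1 0 0 1 0
0 1 0 1 1
1 1 0 0 1
1 0 1 0 0

After press 8 at (3,3):
1 0 0 1 0
0 1 0 1 1
1 1 0 1 1
1 0 0 1 1

Answer: 1 0 0 1 0
0 1 0 1 1
1 1 0 1 1
1 0 0 1 1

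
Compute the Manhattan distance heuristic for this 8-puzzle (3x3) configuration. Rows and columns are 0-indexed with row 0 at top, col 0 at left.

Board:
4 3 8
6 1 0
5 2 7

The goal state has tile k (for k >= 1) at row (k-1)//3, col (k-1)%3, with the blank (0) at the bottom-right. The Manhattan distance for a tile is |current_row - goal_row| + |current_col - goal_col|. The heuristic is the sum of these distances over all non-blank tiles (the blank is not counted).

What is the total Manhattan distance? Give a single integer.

Answer: 15

Derivation:
Tile 4: at (0,0), goal (1,0), distance |0-1|+|0-0| = 1
Tile 3: at (0,1), goal (0,2), distance |0-0|+|1-2| = 1
Tile 8: at (0,2), goal (2,1), distance |0-2|+|2-1| = 3
Tile 6: at (1,0), goal (1,2), distance |1-1|+|0-2| = 2
Tile 1: at (1,1), goal (0,0), distance |1-0|+|1-0| = 2
Tile 5: at (2,0), goal (1,1), distance |2-1|+|0-1| = 2
Tile 2: at (2,1), goal (0,1), distance |2-0|+|1-1| = 2
Tile 7: at (2,2), goal (2,0), distance |2-2|+|2-0| = 2
Sum: 1 + 1 + 3 + 2 + 2 + 2 + 2 + 2 = 15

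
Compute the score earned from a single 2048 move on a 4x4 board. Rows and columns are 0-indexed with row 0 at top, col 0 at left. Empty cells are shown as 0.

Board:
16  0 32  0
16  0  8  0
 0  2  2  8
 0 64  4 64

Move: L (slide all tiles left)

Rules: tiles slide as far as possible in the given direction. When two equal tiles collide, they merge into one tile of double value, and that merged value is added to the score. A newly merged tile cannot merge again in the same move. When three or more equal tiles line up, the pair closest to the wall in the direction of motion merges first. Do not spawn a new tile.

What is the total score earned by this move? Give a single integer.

Answer: 4

Derivation:
Slide left:
row 0: [16, 0, 32, 0] -> [16, 32, 0, 0]  score +0 (running 0)
row 1: [16, 0, 8, 0] -> [16, 8, 0, 0]  score +0 (running 0)
row 2: [0, 2, 2, 8] -> [4, 8, 0, 0]  score +4 (running 4)
row 3: [0, 64, 4, 64] -> [64, 4, 64, 0]  score +0 (running 4)
Board after move:
16 32  0  0
16  8  0  0
 4  8  0  0
64  4 64  0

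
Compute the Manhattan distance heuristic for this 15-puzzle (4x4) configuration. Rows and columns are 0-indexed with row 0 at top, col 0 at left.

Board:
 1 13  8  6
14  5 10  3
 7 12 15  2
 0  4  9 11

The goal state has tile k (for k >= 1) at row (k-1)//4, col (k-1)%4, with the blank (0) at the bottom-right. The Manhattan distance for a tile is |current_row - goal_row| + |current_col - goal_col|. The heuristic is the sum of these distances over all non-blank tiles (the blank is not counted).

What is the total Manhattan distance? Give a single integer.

Answer: 37

Derivation:
Tile 1: at (0,0), goal (0,0), distance |0-0|+|0-0| = 0
Tile 13: at (0,1), goal (3,0), distance |0-3|+|1-0| = 4
Tile 8: at (0,2), goal (1,3), distance |0-1|+|2-3| = 2
Tile 6: at (0,3), goal (1,1), distance |0-1|+|3-1| = 3
Tile 14: at (1,0), goal (3,1), distance |1-3|+|0-1| = 3
Tile 5: at (1,1), goal (1,0), distance |1-1|+|1-0| = 1
Tile 10: at (1,2), goal (2,1), distance |1-2|+|2-1| = 2
Tile 3: at (1,3), goal (0,2), distance |1-0|+|3-2| = 2
Tile 7: at (2,0), goal (1,2), distance |2-1|+|0-2| = 3
Tile 12: at (2,1), goal (2,3), distance |2-2|+|1-3| = 2
Tile 15: at (2,2), goal (3,2), distance |2-3|+|2-2| = 1
Tile 2: at (2,3), goal (0,1), distance |2-0|+|3-1| = 4
Tile 4: at (3,1), goal (0,3), distance |3-0|+|1-3| = 5
Tile 9: at (3,2), goal (2,0), distance |3-2|+|2-0| = 3
Tile 11: at (3,3), goal (2,2), distance |3-2|+|3-2| = 2
Sum: 0 + 4 + 2 + 3 + 3 + 1 + 2 + 2 + 3 + 2 + 1 + 4 + 5 + 3 + 2 = 37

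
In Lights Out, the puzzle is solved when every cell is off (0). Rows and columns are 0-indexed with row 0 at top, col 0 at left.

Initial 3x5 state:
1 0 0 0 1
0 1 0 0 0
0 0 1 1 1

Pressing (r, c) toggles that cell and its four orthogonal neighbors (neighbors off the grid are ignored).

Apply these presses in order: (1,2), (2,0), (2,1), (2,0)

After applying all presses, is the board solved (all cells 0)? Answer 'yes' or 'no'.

Answer: no

Derivation:
After press 1 at (1,2):
1 0 1 0 1
0 0 1 1 0
0 0 0 1 1

After press 2 at (2,0):
1 0 1 0 1
1 0 1 1 0
1 1 0 1 1

After press 3 at (2,1):
1 0 1 0 1
1 1 1 1 0
0 0 1 1 1

After press 4 at (2,0):
1 0 1 0 1
0 1 1 1 0
1 1 1 1 1

Lights still on: 11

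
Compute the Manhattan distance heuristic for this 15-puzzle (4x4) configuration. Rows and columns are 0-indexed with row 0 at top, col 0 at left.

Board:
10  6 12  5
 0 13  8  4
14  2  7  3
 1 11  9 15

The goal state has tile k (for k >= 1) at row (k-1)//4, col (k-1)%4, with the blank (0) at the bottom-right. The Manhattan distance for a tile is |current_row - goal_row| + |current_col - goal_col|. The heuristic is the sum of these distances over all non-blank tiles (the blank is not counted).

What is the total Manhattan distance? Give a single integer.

Answer: 33

Derivation:
Tile 10: at (0,0), goal (2,1), distance |0-2|+|0-1| = 3
Tile 6: at (0,1), goal (1,1), distance |0-1|+|1-1| = 1
Tile 12: at (0,2), goal (2,3), distance |0-2|+|2-3| = 3
Tile 5: at (0,3), goal (1,0), distance |0-1|+|3-0| = 4
Tile 13: at (1,1), goal (3,0), distance |1-3|+|1-0| = 3
Tile 8: at (1,2), goal (1,3), distance |1-1|+|2-3| = 1
Tile 4: at (1,3), goal (0,3), distance |1-0|+|3-3| = 1
Tile 14: at (2,0), goal (3,1), distance |2-3|+|0-1| = 2
Tile 2: at (2,1), goal (0,1), distance |2-0|+|1-1| = 2
Tile 7: at (2,2), goal (1,2), distance |2-1|+|2-2| = 1
Tile 3: at (2,3), goal (0,2), distance |2-0|+|3-2| = 3
Tile 1: at (3,0), goal (0,0), distance |3-0|+|0-0| = 3
Tile 11: at (3,1), goal (2,2), distance |3-2|+|1-2| = 2
Tile 9: at (3,2), goal (2,0), distance |3-2|+|2-0| = 3
Tile 15: at (3,3), goal (3,2), distance |3-3|+|3-2| = 1
Sum: 3 + 1 + 3 + 4 + 3 + 1 + 1 + 2 + 2 + 1 + 3 + 3 + 2 + 3 + 1 = 33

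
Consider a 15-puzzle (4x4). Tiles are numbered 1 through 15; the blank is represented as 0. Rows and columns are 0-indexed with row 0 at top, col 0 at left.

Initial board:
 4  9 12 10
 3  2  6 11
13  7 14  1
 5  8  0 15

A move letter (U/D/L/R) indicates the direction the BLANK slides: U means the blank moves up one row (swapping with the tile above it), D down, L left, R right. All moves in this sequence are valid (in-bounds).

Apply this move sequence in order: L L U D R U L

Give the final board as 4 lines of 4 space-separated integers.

Answer:  4  9 12 10
 3  2  6 11
 0 13 14  1
 5  7  8 15

Derivation:
After move 1 (L):
 4  9 12 10
 3  2  6 11
13  7 14  1
 5  0  8 15

After move 2 (L):
 4  9 12 10
 3  2  6 11
13  7 14  1
 0  5  8 15

After move 3 (U):
 4  9 12 10
 3  2  6 11
 0  7 14  1
13  5  8 15

After move 4 (D):
 4  9 12 10
 3  2  6 11
13  7 14  1
 0  5  8 15

After move 5 (R):
 4  9 12 10
 3  2  6 11
13  7 14  1
 5  0  8 15

After move 6 (U):
 4  9 12 10
 3  2  6 11
13  0 14  1
 5  7  8 15

After move 7 (L):
 4  9 12 10
 3  2  6 11
 0 13 14  1
 5  7  8 15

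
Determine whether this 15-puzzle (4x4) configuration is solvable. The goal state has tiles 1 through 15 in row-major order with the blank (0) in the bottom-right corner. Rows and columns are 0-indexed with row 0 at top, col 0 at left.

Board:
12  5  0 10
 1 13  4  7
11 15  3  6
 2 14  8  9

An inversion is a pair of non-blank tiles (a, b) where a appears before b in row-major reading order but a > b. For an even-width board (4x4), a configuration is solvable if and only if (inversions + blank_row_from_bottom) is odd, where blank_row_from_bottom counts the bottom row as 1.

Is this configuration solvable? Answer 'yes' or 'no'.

Answer: yes

Derivation:
Inversions: 51
Blank is in row 0 (0-indexed from top), which is row 4 counting from the bottom (bottom = 1).
51 + 4 = 55, which is odd, so the puzzle is solvable.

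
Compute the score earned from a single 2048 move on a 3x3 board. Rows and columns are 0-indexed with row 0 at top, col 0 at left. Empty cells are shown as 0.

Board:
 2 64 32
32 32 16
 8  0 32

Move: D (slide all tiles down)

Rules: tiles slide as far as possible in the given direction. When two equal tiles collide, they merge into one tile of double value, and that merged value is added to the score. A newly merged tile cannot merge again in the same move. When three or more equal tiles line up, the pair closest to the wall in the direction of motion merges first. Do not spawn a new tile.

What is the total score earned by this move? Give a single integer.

Slide down:
col 0: [2, 32, 8] -> [2, 32, 8]  score +0 (running 0)
col 1: [64, 32, 0] -> [0, 64, 32]  score +0 (running 0)
col 2: [32, 16, 32] -> [32, 16, 32]  score +0 (running 0)
Board after move:
 2  0 32
32 64 16
 8 32 32

Answer: 0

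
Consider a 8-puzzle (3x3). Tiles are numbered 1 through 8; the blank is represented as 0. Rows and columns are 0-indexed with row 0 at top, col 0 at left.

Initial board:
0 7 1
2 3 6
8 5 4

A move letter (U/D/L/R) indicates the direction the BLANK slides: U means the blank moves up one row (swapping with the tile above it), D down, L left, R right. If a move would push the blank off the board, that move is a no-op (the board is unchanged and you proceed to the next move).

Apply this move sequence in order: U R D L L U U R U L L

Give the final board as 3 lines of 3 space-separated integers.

After move 1 (U):
0 7 1
2 3 6
8 5 4

After move 2 (R):
7 0 1
2 3 6
8 5 4

After move 3 (D):
7 3 1
2 0 6
8 5 4

After move 4 (L):
7 3 1
0 2 6
8 5 4

After move 5 (L):
7 3 1
0 2 6
8 5 4

After move 6 (U):
0 3 1
7 2 6
8 5 4

After move 7 (U):
0 3 1
7 2 6
8 5 4

After move 8 (R):
3 0 1
7 2 6
8 5 4

After move 9 (U):
3 0 1
7 2 6
8 5 4

After move 10 (L):
0 3 1
7 2 6
8 5 4

After move 11 (L):
0 3 1
7 2 6
8 5 4

Answer: 0 3 1
7 2 6
8 5 4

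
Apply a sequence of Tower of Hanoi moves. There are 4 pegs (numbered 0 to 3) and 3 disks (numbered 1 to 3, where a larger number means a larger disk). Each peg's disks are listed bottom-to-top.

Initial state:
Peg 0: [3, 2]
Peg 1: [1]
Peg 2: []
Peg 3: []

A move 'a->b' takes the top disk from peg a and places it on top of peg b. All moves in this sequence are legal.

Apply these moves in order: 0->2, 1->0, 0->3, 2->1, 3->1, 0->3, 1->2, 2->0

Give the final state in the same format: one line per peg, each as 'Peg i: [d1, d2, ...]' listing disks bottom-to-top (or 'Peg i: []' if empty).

After move 1 (0->2):
Peg 0: [3]
Peg 1: [1]
Peg 2: [2]
Peg 3: []

After move 2 (1->0):
Peg 0: [3, 1]
Peg 1: []
Peg 2: [2]
Peg 3: []

After move 3 (0->3):
Peg 0: [3]
Peg 1: []
Peg 2: [2]
Peg 3: [1]

After move 4 (2->1):
Peg 0: [3]
Peg 1: [2]
Peg 2: []
Peg 3: [1]

After move 5 (3->1):
Peg 0: [3]
Peg 1: [2, 1]
Peg 2: []
Peg 3: []

After move 6 (0->3):
Peg 0: []
Peg 1: [2, 1]
Peg 2: []
Peg 3: [3]

After move 7 (1->2):
Peg 0: []
Peg 1: [2]
Peg 2: [1]
Peg 3: [3]

After move 8 (2->0):
Peg 0: [1]
Peg 1: [2]
Peg 2: []
Peg 3: [3]

Answer: Peg 0: [1]
Peg 1: [2]
Peg 2: []
Peg 3: [3]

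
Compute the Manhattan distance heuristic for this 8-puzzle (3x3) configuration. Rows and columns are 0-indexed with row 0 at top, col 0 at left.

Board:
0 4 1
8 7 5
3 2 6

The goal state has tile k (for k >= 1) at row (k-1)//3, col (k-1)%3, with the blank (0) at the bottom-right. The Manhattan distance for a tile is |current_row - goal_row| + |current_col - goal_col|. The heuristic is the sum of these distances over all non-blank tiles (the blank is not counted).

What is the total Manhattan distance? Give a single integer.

Tile 4: (0,1)->(1,0) = 2
Tile 1: (0,2)->(0,0) = 2
Tile 8: (1,0)->(2,1) = 2
Tile 7: (1,1)->(2,0) = 2
Tile 5: (1,2)->(1,1) = 1
Tile 3: (2,0)->(0,2) = 4
Tile 2: (2,1)->(0,1) = 2
Tile 6: (2,2)->(1,2) = 1
Sum: 2 + 2 + 2 + 2 + 1 + 4 + 2 + 1 = 16

Answer: 16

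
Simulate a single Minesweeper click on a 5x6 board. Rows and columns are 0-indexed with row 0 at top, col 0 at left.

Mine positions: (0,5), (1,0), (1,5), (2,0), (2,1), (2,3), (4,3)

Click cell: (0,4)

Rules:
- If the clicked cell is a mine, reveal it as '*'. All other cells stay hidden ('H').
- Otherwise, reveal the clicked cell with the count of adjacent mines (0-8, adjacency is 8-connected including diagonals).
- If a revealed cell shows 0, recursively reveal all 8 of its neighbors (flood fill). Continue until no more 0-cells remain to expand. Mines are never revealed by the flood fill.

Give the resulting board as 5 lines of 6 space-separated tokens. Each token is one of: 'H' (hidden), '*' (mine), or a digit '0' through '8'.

H H H H 2 H
H H H H H H
H H H H H H
H H H H H H
H H H H H H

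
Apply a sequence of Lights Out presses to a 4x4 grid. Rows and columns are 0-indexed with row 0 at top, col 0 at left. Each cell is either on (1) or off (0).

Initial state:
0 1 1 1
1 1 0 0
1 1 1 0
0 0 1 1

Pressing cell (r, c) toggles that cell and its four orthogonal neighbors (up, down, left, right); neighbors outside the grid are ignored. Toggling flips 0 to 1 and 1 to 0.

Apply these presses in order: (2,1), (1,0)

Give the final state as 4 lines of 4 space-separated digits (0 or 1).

After press 1 at (2,1):
0 1 1 1
1 0 0 0
0 0 0 0
0 1 1 1

After press 2 at (1,0):
1 1 1 1
0 1 0 0
1 0 0 0
0 1 1 1

Answer: 1 1 1 1
0 1 0 0
1 0 0 0
0 1 1 1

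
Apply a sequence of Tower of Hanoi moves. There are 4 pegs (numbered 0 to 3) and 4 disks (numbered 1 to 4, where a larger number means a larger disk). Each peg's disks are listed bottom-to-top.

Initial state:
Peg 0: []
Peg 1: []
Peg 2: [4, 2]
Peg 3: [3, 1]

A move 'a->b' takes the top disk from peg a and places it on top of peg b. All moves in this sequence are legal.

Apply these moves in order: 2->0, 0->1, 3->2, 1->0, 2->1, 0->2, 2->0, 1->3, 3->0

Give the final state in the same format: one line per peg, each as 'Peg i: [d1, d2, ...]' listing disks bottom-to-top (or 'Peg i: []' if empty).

Answer: Peg 0: [2, 1]
Peg 1: []
Peg 2: [4]
Peg 3: [3]

Derivation:
After move 1 (2->0):
Peg 0: [2]
Peg 1: []
Peg 2: [4]
Peg 3: [3, 1]

After move 2 (0->1):
Peg 0: []
Peg 1: [2]
Peg 2: [4]
Peg 3: [3, 1]

After move 3 (3->2):
Peg 0: []
Peg 1: [2]
Peg 2: [4, 1]
Peg 3: [3]

After move 4 (1->0):
Peg 0: [2]
Peg 1: []
Peg 2: [4, 1]
Peg 3: [3]

After move 5 (2->1):
Peg 0: [2]
Peg 1: [1]
Peg 2: [4]
Peg 3: [3]

After move 6 (0->2):
Peg 0: []
Peg 1: [1]
Peg 2: [4, 2]
Peg 3: [3]

After move 7 (2->0):
Peg 0: [2]
Peg 1: [1]
Peg 2: [4]
Peg 3: [3]

After move 8 (1->3):
Peg 0: [2]
Peg 1: []
Peg 2: [4]
Peg 3: [3, 1]

After move 9 (3->0):
Peg 0: [2, 1]
Peg 1: []
Peg 2: [4]
Peg 3: [3]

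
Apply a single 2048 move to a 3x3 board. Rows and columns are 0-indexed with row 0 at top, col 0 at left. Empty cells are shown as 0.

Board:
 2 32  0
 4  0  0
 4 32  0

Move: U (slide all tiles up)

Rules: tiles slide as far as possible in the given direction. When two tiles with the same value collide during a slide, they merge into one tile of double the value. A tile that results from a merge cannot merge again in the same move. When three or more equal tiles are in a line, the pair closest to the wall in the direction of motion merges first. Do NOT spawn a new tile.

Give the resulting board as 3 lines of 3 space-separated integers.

Answer:  2 64  0
 8  0  0
 0  0  0

Derivation:
Slide up:
col 0: [2, 4, 4] -> [2, 8, 0]
col 1: [32, 0, 32] -> [64, 0, 0]
col 2: [0, 0, 0] -> [0, 0, 0]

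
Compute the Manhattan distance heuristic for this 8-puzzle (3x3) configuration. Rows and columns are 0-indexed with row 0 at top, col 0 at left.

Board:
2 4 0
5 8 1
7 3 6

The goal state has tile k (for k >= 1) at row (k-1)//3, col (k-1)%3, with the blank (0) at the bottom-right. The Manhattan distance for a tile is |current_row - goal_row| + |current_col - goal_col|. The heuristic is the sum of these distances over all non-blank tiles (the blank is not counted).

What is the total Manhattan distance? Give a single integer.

Tile 2: at (0,0), goal (0,1), distance |0-0|+|0-1| = 1
Tile 4: at (0,1), goal (1,0), distance |0-1|+|1-0| = 2
Tile 5: at (1,0), goal (1,1), distance |1-1|+|0-1| = 1
Tile 8: at (1,1), goal (2,1), distance |1-2|+|1-1| = 1
Tile 1: at (1,2), goal (0,0), distance |1-0|+|2-0| = 3
Tile 7: at (2,0), goal (2,0), distance |2-2|+|0-0| = 0
Tile 3: at (2,1), goal (0,2), distance |2-0|+|1-2| = 3
Tile 6: at (2,2), goal (1,2), distance |2-1|+|2-2| = 1
Sum: 1 + 2 + 1 + 1 + 3 + 0 + 3 + 1 = 12

Answer: 12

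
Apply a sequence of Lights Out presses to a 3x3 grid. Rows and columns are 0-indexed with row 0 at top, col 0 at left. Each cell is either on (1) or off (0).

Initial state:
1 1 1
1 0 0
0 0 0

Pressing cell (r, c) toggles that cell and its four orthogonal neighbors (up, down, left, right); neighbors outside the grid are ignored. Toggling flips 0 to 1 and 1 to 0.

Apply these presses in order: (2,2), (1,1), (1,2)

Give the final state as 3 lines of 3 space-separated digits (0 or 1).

Answer: 1 0 0
0 0 1
0 0 0

Derivation:
After press 1 at (2,2):
1 1 1
1 0 1
0 1 1

After press 2 at (1,1):
1 0 1
0 1 0
0 0 1

After press 3 at (1,2):
1 0 0
0 0 1
0 0 0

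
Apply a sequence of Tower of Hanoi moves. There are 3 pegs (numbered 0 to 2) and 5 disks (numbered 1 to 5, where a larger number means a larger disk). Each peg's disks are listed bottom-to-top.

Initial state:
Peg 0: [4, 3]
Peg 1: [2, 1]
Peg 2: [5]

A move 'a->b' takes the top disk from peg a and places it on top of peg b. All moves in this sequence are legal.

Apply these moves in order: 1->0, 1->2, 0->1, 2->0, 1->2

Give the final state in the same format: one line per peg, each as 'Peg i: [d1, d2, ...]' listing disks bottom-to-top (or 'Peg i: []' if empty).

After move 1 (1->0):
Peg 0: [4, 3, 1]
Peg 1: [2]
Peg 2: [5]

After move 2 (1->2):
Peg 0: [4, 3, 1]
Peg 1: []
Peg 2: [5, 2]

After move 3 (0->1):
Peg 0: [4, 3]
Peg 1: [1]
Peg 2: [5, 2]

After move 4 (2->0):
Peg 0: [4, 3, 2]
Peg 1: [1]
Peg 2: [5]

After move 5 (1->2):
Peg 0: [4, 3, 2]
Peg 1: []
Peg 2: [5, 1]

Answer: Peg 0: [4, 3, 2]
Peg 1: []
Peg 2: [5, 1]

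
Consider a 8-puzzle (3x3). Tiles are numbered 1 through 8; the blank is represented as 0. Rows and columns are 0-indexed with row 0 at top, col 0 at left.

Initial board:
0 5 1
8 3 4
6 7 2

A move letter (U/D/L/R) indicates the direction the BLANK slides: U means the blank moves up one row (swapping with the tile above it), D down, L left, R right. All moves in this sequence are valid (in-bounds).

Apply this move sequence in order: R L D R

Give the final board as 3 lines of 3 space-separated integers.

Answer: 8 5 1
3 0 4
6 7 2

Derivation:
After move 1 (R):
5 0 1
8 3 4
6 7 2

After move 2 (L):
0 5 1
8 3 4
6 7 2

After move 3 (D):
8 5 1
0 3 4
6 7 2

After move 4 (R):
8 5 1
3 0 4
6 7 2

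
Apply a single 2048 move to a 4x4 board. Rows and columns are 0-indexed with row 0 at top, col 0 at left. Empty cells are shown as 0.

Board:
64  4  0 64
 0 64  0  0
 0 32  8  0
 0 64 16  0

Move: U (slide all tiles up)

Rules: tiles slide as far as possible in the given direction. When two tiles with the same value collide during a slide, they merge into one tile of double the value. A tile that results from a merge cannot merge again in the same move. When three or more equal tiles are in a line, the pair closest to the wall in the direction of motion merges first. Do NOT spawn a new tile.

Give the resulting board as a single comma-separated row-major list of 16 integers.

Answer: 64, 4, 8, 64, 0, 64, 16, 0, 0, 32, 0, 0, 0, 64, 0, 0

Derivation:
Slide up:
col 0: [64, 0, 0, 0] -> [64, 0, 0, 0]
col 1: [4, 64, 32, 64] -> [4, 64, 32, 64]
col 2: [0, 0, 8, 16] -> [8, 16, 0, 0]
col 3: [64, 0, 0, 0] -> [64, 0, 0, 0]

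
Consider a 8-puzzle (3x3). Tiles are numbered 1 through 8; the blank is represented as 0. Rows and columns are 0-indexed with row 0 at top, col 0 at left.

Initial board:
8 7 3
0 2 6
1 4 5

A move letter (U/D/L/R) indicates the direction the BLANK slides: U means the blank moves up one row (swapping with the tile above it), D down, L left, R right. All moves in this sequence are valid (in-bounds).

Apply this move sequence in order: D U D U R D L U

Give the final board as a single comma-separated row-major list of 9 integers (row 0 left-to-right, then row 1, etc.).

Answer: 8, 7, 3, 0, 4, 6, 2, 1, 5

Derivation:
After move 1 (D):
8 7 3
1 2 6
0 4 5

After move 2 (U):
8 7 3
0 2 6
1 4 5

After move 3 (D):
8 7 3
1 2 6
0 4 5

After move 4 (U):
8 7 3
0 2 6
1 4 5

After move 5 (R):
8 7 3
2 0 6
1 4 5

After move 6 (D):
8 7 3
2 4 6
1 0 5

After move 7 (L):
8 7 3
2 4 6
0 1 5

After move 8 (U):
8 7 3
0 4 6
2 1 5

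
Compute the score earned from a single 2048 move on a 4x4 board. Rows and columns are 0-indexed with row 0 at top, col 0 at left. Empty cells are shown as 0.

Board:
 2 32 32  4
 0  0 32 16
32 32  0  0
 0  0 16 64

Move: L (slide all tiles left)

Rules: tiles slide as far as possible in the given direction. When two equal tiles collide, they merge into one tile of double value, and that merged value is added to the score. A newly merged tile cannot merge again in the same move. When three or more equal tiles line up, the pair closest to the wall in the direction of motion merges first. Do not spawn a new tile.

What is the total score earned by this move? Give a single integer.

Slide left:
row 0: [2, 32, 32, 4] -> [2, 64, 4, 0]  score +64 (running 64)
row 1: [0, 0, 32, 16] -> [32, 16, 0, 0]  score +0 (running 64)
row 2: [32, 32, 0, 0] -> [64, 0, 0, 0]  score +64 (running 128)
row 3: [0, 0, 16, 64] -> [16, 64, 0, 0]  score +0 (running 128)
Board after move:
 2 64  4  0
32 16  0  0
64  0  0  0
16 64  0  0

Answer: 128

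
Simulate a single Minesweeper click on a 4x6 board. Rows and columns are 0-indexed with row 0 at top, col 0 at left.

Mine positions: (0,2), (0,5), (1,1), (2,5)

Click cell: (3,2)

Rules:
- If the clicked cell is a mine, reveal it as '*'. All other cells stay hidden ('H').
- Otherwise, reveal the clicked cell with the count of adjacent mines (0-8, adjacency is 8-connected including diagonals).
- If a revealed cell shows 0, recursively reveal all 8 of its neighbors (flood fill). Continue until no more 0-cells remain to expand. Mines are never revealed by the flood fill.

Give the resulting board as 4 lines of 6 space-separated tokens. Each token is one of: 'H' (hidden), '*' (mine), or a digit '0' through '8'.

H H H H H H
H H 2 1 2 H
1 1 1 0 1 H
0 0 0 0 1 H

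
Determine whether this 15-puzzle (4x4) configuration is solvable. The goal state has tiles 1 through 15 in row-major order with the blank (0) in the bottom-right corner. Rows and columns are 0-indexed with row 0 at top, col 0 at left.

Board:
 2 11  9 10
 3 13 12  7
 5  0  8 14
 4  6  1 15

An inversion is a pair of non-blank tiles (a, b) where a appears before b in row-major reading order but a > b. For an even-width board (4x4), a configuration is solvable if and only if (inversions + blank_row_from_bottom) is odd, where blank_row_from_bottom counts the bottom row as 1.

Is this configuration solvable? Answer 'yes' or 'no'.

Inversions: 52
Blank is in row 2 (0-indexed from top), which is row 2 counting from the bottom (bottom = 1).
52 + 2 = 54, which is even, so the puzzle is not solvable.

Answer: no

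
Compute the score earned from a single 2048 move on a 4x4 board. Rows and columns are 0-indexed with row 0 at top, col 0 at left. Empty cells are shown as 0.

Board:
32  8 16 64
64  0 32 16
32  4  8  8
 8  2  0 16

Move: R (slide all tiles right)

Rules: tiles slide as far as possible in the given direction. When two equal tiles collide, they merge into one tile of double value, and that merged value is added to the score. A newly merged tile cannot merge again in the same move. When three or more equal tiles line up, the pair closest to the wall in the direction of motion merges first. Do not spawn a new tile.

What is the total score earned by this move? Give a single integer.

Slide right:
row 0: [32, 8, 16, 64] -> [32, 8, 16, 64]  score +0 (running 0)
row 1: [64, 0, 32, 16] -> [0, 64, 32, 16]  score +0 (running 0)
row 2: [32, 4, 8, 8] -> [0, 32, 4, 16]  score +16 (running 16)
row 3: [8, 2, 0, 16] -> [0, 8, 2, 16]  score +0 (running 16)
Board after move:
32  8 16 64
 0 64 32 16
 0 32  4 16
 0  8  2 16

Answer: 16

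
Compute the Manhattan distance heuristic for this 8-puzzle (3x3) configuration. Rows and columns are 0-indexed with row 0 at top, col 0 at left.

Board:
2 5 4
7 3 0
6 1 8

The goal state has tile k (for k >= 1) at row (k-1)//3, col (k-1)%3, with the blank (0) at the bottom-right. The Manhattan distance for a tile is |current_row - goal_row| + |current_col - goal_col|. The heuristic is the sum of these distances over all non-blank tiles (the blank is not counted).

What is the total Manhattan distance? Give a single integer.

Answer: 15

Derivation:
Tile 2: at (0,0), goal (0,1), distance |0-0|+|0-1| = 1
Tile 5: at (0,1), goal (1,1), distance |0-1|+|1-1| = 1
Tile 4: at (0,2), goal (1,0), distance |0-1|+|2-0| = 3
Tile 7: at (1,0), goal (2,0), distance |1-2|+|0-0| = 1
Tile 3: at (1,1), goal (0,2), distance |1-0|+|1-2| = 2
Tile 6: at (2,0), goal (1,2), distance |2-1|+|0-2| = 3
Tile 1: at (2,1), goal (0,0), distance |2-0|+|1-0| = 3
Tile 8: at (2,2), goal (2,1), distance |2-2|+|2-1| = 1
Sum: 1 + 1 + 3 + 1 + 2 + 3 + 3 + 1 = 15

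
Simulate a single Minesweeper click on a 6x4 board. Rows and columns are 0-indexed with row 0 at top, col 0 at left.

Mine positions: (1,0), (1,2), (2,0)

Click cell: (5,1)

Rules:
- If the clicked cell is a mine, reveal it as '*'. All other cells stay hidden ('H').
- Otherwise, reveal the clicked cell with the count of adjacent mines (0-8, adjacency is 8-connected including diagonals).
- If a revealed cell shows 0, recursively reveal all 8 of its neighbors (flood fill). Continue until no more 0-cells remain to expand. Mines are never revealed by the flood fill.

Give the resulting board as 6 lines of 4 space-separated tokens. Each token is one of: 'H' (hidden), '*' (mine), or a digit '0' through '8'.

H H H H
H H H H
H 3 1 1
1 1 0 0
0 0 0 0
0 0 0 0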